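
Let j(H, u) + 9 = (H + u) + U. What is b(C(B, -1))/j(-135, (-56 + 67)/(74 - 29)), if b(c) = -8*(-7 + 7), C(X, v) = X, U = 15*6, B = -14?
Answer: 0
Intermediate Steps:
U = 90
b(c) = 0 (b(c) = -8*0 = 0)
j(H, u) = 81 + H + u (j(H, u) = -9 + ((H + u) + 90) = -9 + (90 + H + u) = 81 + H + u)
b(C(B, -1))/j(-135, (-56 + 67)/(74 - 29)) = 0/(81 - 135 + (-56 + 67)/(74 - 29)) = 0/(81 - 135 + 11/45) = 0/(-2419/45) = 0*(-45/2419) = 0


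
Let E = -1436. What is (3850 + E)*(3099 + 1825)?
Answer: 11886536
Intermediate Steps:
(3850 + E)*(3099 + 1825) = (3850 - 1436)*(3099 + 1825) = 2414*4924 = 11886536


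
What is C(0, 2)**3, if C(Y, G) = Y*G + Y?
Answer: 0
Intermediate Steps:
C(Y, G) = Y + G*Y (C(Y, G) = G*Y + Y = Y + G*Y)
C(0, 2)**3 = (0*(1 + 2))**3 = (0*3)**3 = 0**3 = 0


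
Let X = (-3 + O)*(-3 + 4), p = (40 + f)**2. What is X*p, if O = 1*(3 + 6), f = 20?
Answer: 21600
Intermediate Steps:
O = 9 (O = 1*9 = 9)
p = 3600 (p = (40 + 20)**2 = 60**2 = 3600)
X = 6 (X = (-3 + 9)*(-3 + 4) = 6*1 = 6)
X*p = 6*3600 = 21600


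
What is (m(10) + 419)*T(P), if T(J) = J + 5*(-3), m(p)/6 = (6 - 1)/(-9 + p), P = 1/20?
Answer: -134251/20 ≈ -6712.5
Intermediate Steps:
P = 1/20 ≈ 0.050000
m(p) = 30/(-9 + p) (m(p) = 6*((6 - 1)/(-9 + p)) = 6*(5/(-9 + p)) = 30/(-9 + p))
T(J) = -15 + J (T(J) = J - 15 = -15 + J)
(m(10) + 419)*T(P) = (30/(-9 + 10) + 419)*(-15 + 1/20) = (30/1 + 419)*(-299/20) = (30*1 + 419)*(-299/20) = (30 + 419)*(-299/20) = 449*(-299/20) = -134251/20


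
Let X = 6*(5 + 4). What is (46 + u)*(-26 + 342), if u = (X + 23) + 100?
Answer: 70468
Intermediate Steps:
X = 54 (X = 6*9 = 54)
u = 177 (u = (54 + 23) + 100 = 77 + 100 = 177)
(46 + u)*(-26 + 342) = (46 + 177)*(-26 + 342) = 223*316 = 70468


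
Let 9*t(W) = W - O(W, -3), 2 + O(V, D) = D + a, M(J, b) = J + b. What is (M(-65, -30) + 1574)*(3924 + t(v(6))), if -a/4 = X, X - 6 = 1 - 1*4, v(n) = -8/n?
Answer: 52255535/9 ≈ 5.8062e+6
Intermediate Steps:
X = 3 (X = 6 + (1 - 1*4) = 6 + (1 - 4) = 6 - 3 = 3)
a = -12 (a = -4*3 = -12)
O(V, D) = -14 + D (O(V, D) = -2 + (D - 12) = -2 + (-12 + D) = -14 + D)
t(W) = 17/9 + W/9 (t(W) = (W - (-14 - 3))/9 = (W - 1*(-17))/9 = (W + 17)/9 = (17 + W)/9 = 17/9 + W/9)
(M(-65, -30) + 1574)*(3924 + t(v(6))) = ((-65 - 30) + 1574)*(3924 + (17/9 + (-8/6)/9)) = (-95 + 1574)*(3924 + (17/9 + (-8*1/6)/9)) = 1479*(3924 + (17/9 + (1/9)*(-4/3))) = 1479*(3924 + (17/9 - 4/27)) = 1479*(3924 + 47/27) = 1479*(105995/27) = 52255535/9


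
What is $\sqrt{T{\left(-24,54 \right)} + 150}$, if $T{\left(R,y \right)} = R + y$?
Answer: $6 \sqrt{5} \approx 13.416$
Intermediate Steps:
$\sqrt{T{\left(-24,54 \right)} + 150} = \sqrt{\left(-24 + 54\right) + 150} = \sqrt{30 + 150} = \sqrt{180} = 6 \sqrt{5}$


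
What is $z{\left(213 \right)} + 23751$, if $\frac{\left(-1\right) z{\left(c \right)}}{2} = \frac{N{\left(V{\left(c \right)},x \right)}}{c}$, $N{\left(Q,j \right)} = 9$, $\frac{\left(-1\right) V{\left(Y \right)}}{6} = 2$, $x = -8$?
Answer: $\frac{1686315}{71} \approx 23751.0$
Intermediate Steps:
$V{\left(Y \right)} = -12$ ($V{\left(Y \right)} = \left(-6\right) 2 = -12$)
$z{\left(c \right)} = - \frac{18}{c}$ ($z{\left(c \right)} = - 2 \frac{9}{c} = - \frac{18}{c}$)
$z{\left(213 \right)} + 23751 = - \frac{18}{213} + 23751 = \left(-18\right) \frac{1}{213} + 23751 = - \frac{6}{71} + 23751 = \frac{1686315}{71}$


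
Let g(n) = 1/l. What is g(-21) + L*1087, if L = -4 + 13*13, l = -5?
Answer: 896774/5 ≈ 1.7935e+5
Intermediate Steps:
L = 165 (L = -4 + 169 = 165)
g(n) = -1/5 (g(n) = 1/(-5) = 1*(-1/5) = -1/5)
g(-21) + L*1087 = -1/5 + 165*1087 = -1/5 + 179355 = 896774/5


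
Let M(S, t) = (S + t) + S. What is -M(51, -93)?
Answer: -9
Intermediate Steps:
M(S, t) = t + 2*S
-M(51, -93) = -(-93 + 2*51) = -(-93 + 102) = -1*9 = -9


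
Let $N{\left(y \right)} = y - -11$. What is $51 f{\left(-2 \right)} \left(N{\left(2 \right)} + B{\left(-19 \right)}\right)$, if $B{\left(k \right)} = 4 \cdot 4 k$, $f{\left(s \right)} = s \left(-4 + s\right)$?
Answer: $-178092$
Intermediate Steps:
$B{\left(k \right)} = 16 k$
$N{\left(y \right)} = 11 + y$ ($N{\left(y \right)} = y + 11 = 11 + y$)
$51 f{\left(-2 \right)} \left(N{\left(2 \right)} + B{\left(-19 \right)}\right) = 51 \left(- 2 \left(-4 - 2\right)\right) \left(\left(11 + 2\right) + 16 \left(-19\right)\right) = 51 \left(\left(-2\right) \left(-6\right)\right) \left(13 - 304\right) = 51 \cdot 12 \left(-291\right) = 612 \left(-291\right) = -178092$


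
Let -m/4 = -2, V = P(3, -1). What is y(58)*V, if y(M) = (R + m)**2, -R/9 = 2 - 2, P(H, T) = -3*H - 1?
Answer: -640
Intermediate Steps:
P(H, T) = -1 - 3*H
V = -10 (V = -1 - 3*3 = -1 - 9 = -10)
R = 0 (R = -9*(2 - 2) = -9*0 = 0)
m = 8 (m = -4*(-2) = 8)
y(M) = 64 (y(M) = (0 + 8)**2 = 8**2 = 64)
y(58)*V = 64*(-10) = -640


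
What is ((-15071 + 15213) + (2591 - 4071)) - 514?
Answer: -1852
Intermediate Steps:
((-15071 + 15213) + (2591 - 4071)) - 514 = (142 - 1480) - 514 = -1338 - 514 = -1852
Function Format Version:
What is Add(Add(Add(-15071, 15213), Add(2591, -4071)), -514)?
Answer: -1852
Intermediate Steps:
Add(Add(Add(-15071, 15213), Add(2591, -4071)), -514) = Add(Add(142, -1480), -514) = Add(-1338, -514) = -1852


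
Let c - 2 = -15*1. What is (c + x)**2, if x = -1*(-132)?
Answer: 14161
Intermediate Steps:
c = -13 (c = 2 - 15*1 = 2 - 15 = -13)
x = 132
(c + x)**2 = (-13 + 132)**2 = 119**2 = 14161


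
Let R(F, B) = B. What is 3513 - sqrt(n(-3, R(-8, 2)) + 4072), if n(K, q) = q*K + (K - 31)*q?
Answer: 3513 - sqrt(3998) ≈ 3449.8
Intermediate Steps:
n(K, q) = K*q + q*(-31 + K) (n(K, q) = K*q + (-31 + K)*q = K*q + q*(-31 + K))
3513 - sqrt(n(-3, R(-8, 2)) + 4072) = 3513 - sqrt(2*(-31 + 2*(-3)) + 4072) = 3513 - sqrt(2*(-31 - 6) + 4072) = 3513 - sqrt(2*(-37) + 4072) = 3513 - sqrt(-74 + 4072) = 3513 - sqrt(3998)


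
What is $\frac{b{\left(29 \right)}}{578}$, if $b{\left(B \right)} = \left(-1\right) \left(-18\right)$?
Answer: $\frac{9}{289} \approx 0.031142$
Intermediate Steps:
$b{\left(B \right)} = 18$
$\frac{b{\left(29 \right)}}{578} = \frac{18}{578} = 18 \cdot \frac{1}{578} = \frac{9}{289}$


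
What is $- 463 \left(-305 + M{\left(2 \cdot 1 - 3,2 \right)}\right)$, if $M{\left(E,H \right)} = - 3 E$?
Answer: $139826$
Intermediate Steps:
$- 463 \left(-305 + M{\left(2 \cdot 1 - 3,2 \right)}\right) = - 463 \left(-305 - 3 \left(2 \cdot 1 - 3\right)\right) = - 463 \left(-305 - 3 \left(2 - 3\right)\right) = - 463 \left(-305 - -3\right) = - 463 \left(-305 + 3\right) = \left(-463\right) \left(-302\right) = 139826$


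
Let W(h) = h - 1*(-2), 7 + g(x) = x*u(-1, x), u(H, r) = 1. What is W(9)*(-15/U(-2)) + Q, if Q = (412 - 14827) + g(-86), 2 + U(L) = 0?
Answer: -28851/2 ≈ -14426.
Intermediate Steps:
U(L) = -2 (U(L) = -2 + 0 = -2)
g(x) = -7 + x (g(x) = -7 + x*1 = -7 + x)
W(h) = 2 + h (W(h) = h + 2 = 2 + h)
Q = -14508 (Q = (412 - 14827) + (-7 - 86) = -14415 - 93 = -14508)
W(9)*(-15/U(-2)) + Q = (2 + 9)*(-15/(-2)) - 14508 = 11*(-15*(-1/2)) - 14508 = 11*(15/2) - 14508 = 165/2 - 14508 = -28851/2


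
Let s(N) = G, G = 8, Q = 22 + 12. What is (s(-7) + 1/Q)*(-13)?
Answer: -3549/34 ≈ -104.38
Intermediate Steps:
Q = 34
s(N) = 8
(s(-7) + 1/Q)*(-13) = (8 + 1/34)*(-13) = (273/34)*(-13) = -3549/34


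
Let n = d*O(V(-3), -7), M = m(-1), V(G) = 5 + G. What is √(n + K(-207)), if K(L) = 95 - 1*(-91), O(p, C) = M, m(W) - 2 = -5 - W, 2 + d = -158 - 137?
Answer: 2*√195 ≈ 27.928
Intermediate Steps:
d = -297 (d = -2 + (-158 - 137) = -2 - 295 = -297)
m(W) = -3 - W (m(W) = 2 + (-5 - W) = -3 - W)
M = -2 (M = -3 - 1*(-1) = -3 + 1 = -2)
O(p, C) = -2
K(L) = 186 (K(L) = 95 + 91 = 186)
n = 594 (n = -297*(-2) = 594)
√(n + K(-207)) = √(594 + 186) = √780 = 2*√195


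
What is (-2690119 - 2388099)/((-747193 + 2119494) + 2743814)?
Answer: -5078218/4116115 ≈ -1.2337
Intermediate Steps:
(-2690119 - 2388099)/((-747193 + 2119494) + 2743814) = -5078218/(1372301 + 2743814) = -5078218/4116115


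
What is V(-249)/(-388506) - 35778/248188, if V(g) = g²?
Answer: -1220327994/4017605297 ≈ -0.30375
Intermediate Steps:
V(-249)/(-388506) - 35778/248188 = (-249)²/(-388506) - 35778/248188 = 62001*(-1/388506) - 35778*1/248188 = -20667/129502 - 17889/124094 = -1220327994/4017605297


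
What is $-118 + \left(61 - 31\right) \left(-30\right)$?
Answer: $-1018$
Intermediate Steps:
$-118 + \left(61 - 31\right) \left(-30\right) = -118 + 30 \left(-30\right) = -118 - 900 = -1018$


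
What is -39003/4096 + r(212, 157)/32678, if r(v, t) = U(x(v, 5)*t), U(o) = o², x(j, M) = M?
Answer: 624758783/66924544 ≈ 9.3353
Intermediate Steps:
r(v, t) = 25*t² (r(v, t) = (5*t)² = 25*t²)
-39003/4096 + r(212, 157)/32678 = -39003/4096 + (25*157²)/32678 = -39003*1/4096 + (25*24649)*(1/32678) = -39003/4096 + 616225*(1/32678) = -39003/4096 + 616225/32678 = 624758783/66924544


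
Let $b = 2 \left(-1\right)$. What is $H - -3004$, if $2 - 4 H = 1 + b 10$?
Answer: $\frac{12037}{4} \approx 3009.3$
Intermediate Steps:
$b = -2$
$H = \frac{21}{4}$ ($H = \frac{1}{2} - \frac{1 - 20}{4} = \frac{1}{2} - - \frac{19}{4} = \frac{1}{2} + \frac{19}{4} = \frac{21}{4} \approx 5.25$)
$H - -3004 = \frac{21}{4} - -3004 = \frac{21}{4} + 3004 = \frac{12037}{4}$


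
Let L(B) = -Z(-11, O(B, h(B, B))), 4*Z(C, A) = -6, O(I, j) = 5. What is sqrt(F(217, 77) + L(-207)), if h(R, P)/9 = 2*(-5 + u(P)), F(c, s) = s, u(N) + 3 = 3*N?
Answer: sqrt(314)/2 ≈ 8.8600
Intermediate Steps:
u(N) = -3 + 3*N
h(R, P) = -144 + 54*P (h(R, P) = 9*(2*(-5 + (-3 + 3*P))) = 9*(2*(-8 + 3*P)) = 9*(-16 + 6*P) = -144 + 54*P)
Z(C, A) = -3/2 (Z(C, A) = (1/4)*(-6) = -3/2)
L(B) = 3/2 (L(B) = -1*(-3/2) = 3/2)
sqrt(F(217, 77) + L(-207)) = sqrt(77 + 3/2) = sqrt(157/2) = sqrt(314)/2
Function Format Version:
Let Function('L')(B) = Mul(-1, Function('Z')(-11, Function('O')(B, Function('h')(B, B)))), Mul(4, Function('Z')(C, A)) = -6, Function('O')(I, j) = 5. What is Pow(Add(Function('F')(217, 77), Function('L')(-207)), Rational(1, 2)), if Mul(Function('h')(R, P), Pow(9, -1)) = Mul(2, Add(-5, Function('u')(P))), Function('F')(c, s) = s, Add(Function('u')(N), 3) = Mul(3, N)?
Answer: Mul(Rational(1, 2), Pow(314, Rational(1, 2))) ≈ 8.8600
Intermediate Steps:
Function('u')(N) = Add(-3, Mul(3, N))
Function('h')(R, P) = Add(-144, Mul(54, P)) (Function('h')(R, P) = Mul(9, Mul(2, Add(-5, Add(-3, Mul(3, P))))) = Mul(9, Mul(2, Add(-8, Mul(3, P)))) = Mul(9, Add(-16, Mul(6, P))) = Add(-144, Mul(54, P)))
Function('Z')(C, A) = Rational(-3, 2) (Function('Z')(C, A) = Mul(Rational(1, 4), -6) = Rational(-3, 2))
Function('L')(B) = Rational(3, 2) (Function('L')(B) = Mul(-1, Rational(-3, 2)) = Rational(3, 2))
Pow(Add(Function('F')(217, 77), Function('L')(-207)), Rational(1, 2)) = Pow(Add(77, Rational(3, 2)), Rational(1, 2)) = Pow(Rational(157, 2), Rational(1, 2)) = Mul(Rational(1, 2), Pow(314, Rational(1, 2)))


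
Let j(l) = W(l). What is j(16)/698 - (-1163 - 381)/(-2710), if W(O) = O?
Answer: -258588/472895 ≈ -0.54682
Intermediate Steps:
j(l) = l
j(16)/698 - (-1163 - 381)/(-2710) = 16/698 - (-1163 - 381)/(-2710) = 16*(1/698) - 1*(-1544)*(-1/2710) = 8/349 + 1544*(-1/2710) = 8/349 - 772/1355 = -258588/472895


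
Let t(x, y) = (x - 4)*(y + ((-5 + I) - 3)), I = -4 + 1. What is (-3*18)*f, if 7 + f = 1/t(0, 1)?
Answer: 7533/20 ≈ 376.65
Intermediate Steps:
I = -3
t(x, y) = (-11 + y)*(-4 + x) (t(x, y) = (x - 4)*(y + ((-5 - 3) - 3)) = (-4 + x)*(y + (-8 - 3)) = (-4 + x)*(y - 11) = (-4 + x)*(-11 + y) = (-11 + y)*(-4 + x))
f = -279/40 (f = -7 + 1/(44 - 11*0 - 4*1 + 0*1) = -7 + 1/(44 + 0 - 4 + 0) = -7 + 1/40 = -279/40 ≈ -6.9750)
(-3*18)*f = -3*18*(-279/40) = -54*(-279/40) = 7533/20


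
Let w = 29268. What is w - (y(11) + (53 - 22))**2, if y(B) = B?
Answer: 27504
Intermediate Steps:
w - (y(11) + (53 - 22))**2 = 29268 - (11 + (53 - 22))**2 = 29268 - (11 + 31)**2 = 29268 - 1*42**2 = 29268 - 1*1764 = 29268 - 1764 = 27504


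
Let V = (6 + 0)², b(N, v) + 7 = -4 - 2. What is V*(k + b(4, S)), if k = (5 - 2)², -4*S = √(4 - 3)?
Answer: -144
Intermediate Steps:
S = -¼ (S = -√(4 - 3)/4 = -√1/4 = -¼*1 = -¼ ≈ -0.25000)
b(N, v) = -13 (b(N, v) = -7 + (-4 - 2) = -7 - 6 = -13)
k = 9 (k = 3² = 9)
V = 36 (V = 6² = 36)
V*(k + b(4, S)) = 36*(9 - 13) = 36*(-4) = -144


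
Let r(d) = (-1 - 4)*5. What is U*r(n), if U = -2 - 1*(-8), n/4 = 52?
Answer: -150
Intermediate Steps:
n = 208 (n = 4*52 = 208)
U = 6 (U = -2 + 8 = 6)
r(d) = -25 (r(d) = -5*5 = -25)
U*r(n) = 6*(-25) = -150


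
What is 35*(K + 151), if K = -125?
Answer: 910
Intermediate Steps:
35*(K + 151) = 35*(-125 + 151) = 35*26 = 910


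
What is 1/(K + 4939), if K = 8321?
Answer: 1/13260 ≈ 7.5415e-5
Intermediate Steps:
1/(K + 4939) = 1/(8321 + 4939) = 1/13260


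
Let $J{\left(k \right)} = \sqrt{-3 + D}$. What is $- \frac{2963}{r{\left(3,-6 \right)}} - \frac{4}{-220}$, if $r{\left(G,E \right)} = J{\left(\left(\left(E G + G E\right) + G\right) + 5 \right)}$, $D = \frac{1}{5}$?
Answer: $\frac{1}{55} + \frac{2963 i \sqrt{70}}{14} \approx 0.018182 + 1770.7 i$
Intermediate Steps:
$D = \frac{1}{5} \approx 0.2$
$J{\left(k \right)} = \frac{i \sqrt{70}}{5}$ ($J{\left(k \right)} = \sqrt{-3 + \frac{1}{5}} = \sqrt{- \frac{14}{5}} = \frac{i \sqrt{70}}{5}$)
$r{\left(G,E \right)} = \frac{i \sqrt{70}}{5}$
$- \frac{2963}{r{\left(3,-6 \right)}} - \frac{4}{-220} = - \frac{2963}{\frac{1}{5} i \sqrt{70}} - \frac{4}{-220} = - 2963 \left(- \frac{i \sqrt{70}}{14}\right) - - \frac{1}{55} = \frac{2963 i \sqrt{70}}{14} + \frac{1}{55} = \frac{1}{55} + \frac{2963 i \sqrt{70}}{14}$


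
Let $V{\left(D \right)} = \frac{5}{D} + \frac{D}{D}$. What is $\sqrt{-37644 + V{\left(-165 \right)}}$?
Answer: $\frac{2 i \sqrt{10248315}}{33} \approx 194.02 i$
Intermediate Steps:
$V{\left(D \right)} = 1 + \frac{5}{D}$ ($V{\left(D \right)} = \frac{5}{D} + 1 = 1 + \frac{5}{D}$)
$\sqrt{-37644 + V{\left(-165 \right)}} = \sqrt{-37644 + \frac{5 - 165}{-165}} = \sqrt{-37644 - - \frac{32}{33}} = \sqrt{-37644 + \frac{32}{33}} = \sqrt{- \frac{1242220}{33}} = \frac{2 i \sqrt{10248315}}{33}$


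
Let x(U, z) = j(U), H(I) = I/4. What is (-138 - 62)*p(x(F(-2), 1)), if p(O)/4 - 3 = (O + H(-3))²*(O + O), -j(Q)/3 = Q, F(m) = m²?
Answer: 3118800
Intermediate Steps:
H(I) = I/4 (H(I) = I*(¼) = I/4)
j(Q) = -3*Q
x(U, z) = -3*U
p(O) = 12 + 8*O*(-¾ + O)² (p(O) = 12 + 4*((O + (¼)*(-3))²*(O + O)) = 12 + 4*((O - ¾)²*(2*O)) = 12 + 4*((-¾ + O)²*(2*O)) = 12 + 4*(2*O*(-¾ + O)²) = 12 + 8*O*(-¾ + O)²)
(-138 - 62)*p(x(F(-2), 1)) = (-138 - 62)*(12 + (-3*(-2)²)*(-3 + 4*(-3*(-2)²))²/2) = -200*(12 + (-3*4)*(-3 + 4*(-3*4))²/2) = -200*(12 + (½)*(-12)*(-3 + 4*(-12))²) = -200*(12 + (½)*(-12)*(-3 - 48)²) = -200*(12 + (½)*(-12)*(-51)²) = -200*(12 + (½)*(-12)*2601) = -200*(12 - 15606) = -200*(-15594) = 3118800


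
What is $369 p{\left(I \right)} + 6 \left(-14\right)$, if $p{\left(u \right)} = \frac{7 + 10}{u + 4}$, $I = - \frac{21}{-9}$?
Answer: $\frac{17223}{19} \approx 906.47$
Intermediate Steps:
$I = \frac{7}{3}$ ($I = \left(-21\right) \left(- \frac{1}{9}\right) = \frac{7}{3} \approx 2.3333$)
$p{\left(u \right)} = \frac{17}{4 + u}$
$369 p{\left(I \right)} + 6 \left(-14\right) = 369 \frac{17}{4 + \frac{7}{3}} + 6 \left(-14\right) = 369 \frac{17}{\frac{19}{3}} - 84 = 369 \cdot 17 \cdot \frac{3}{19} - 84 = 369 \cdot \frac{51}{19} - 84 = \frac{18819}{19} - 84 = \frac{17223}{19}$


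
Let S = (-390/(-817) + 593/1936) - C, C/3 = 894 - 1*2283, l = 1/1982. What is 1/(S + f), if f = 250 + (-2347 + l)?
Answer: 1567476592/3245905701607 ≈ 0.00048291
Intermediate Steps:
l = 1/1982 ≈ 0.00050454
C = -4167 (C = 3*(894 - 1*2283) = 3*(894 - 2283) = 3*(-1389) = -4167)
S = 6592233425/1581712 (S = (-390/(-817) + 593/1936) - 1*(-4167) = (-390*(-1/817) + 593*(1/1936)) + 4167 = (390/817 + 593/1936) + 4167 = 1239521/1581712 + 4167 = 6592233425/1581712 ≈ 4167.8)
f = -4156253/1982 (f = 250 + (-2347 + 1/1982) = 250 - 4651753/1982 = -4156253/1982 ≈ -2097.0)
1/(S + f) = 1/(6592233425/1581712 - 4156253/1982) = 1/(3245905701607/1567476592) = 1567476592/3245905701607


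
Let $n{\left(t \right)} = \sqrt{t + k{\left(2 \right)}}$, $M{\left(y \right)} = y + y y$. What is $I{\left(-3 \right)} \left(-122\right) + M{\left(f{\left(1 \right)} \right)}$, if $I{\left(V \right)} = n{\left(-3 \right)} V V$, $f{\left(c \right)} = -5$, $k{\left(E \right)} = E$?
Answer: $20 - 1098 i \approx 20.0 - 1098.0 i$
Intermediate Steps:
$M{\left(y \right)} = y + y^{2}$
$n{\left(t \right)} = \sqrt{2 + t}$ ($n{\left(t \right)} = \sqrt{t + 2} = \sqrt{2 + t}$)
$I{\left(V \right)} = i V^{2}$ ($I{\left(V \right)} = \sqrt{2 - 3} V V = \sqrt{-1} V V = i V V = i V^{2}$)
$I{\left(-3 \right)} \left(-122\right) + M{\left(f{\left(1 \right)} \right)} = i \left(-3\right)^{2} \left(-122\right) - 5 \left(1 - 5\right) = i 9 \left(-122\right) - -20 = 9 i \left(-122\right) + 20 = - 1098 i + 20 = 20 - 1098 i$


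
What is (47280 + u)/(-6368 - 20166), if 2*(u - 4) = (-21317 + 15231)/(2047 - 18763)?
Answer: -790402387/443542344 ≈ -1.7820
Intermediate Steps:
u = 69907/16716 (u = 4 + ((-21317 + 15231)/(2047 - 18763))/2 = 4 + (-6086/(-16716))/2 = 4 + (-6086*(-1/16716))/2 = 4 + (½)*(3043/8358) = 4 + 3043/16716 = 69907/16716 ≈ 4.1820)
(47280 + u)/(-6368 - 20166) = (47280 + 69907/16716)/(-6368 - 20166) = (790402387/16716)/(-26534) = (790402387/16716)*(-1/26534) = -790402387/443542344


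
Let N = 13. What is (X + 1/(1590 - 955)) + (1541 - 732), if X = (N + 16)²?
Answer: 1047751/635 ≈ 1650.0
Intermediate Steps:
X = 841 (X = (13 + 16)² = 29² = 841)
(X + 1/(1590 - 955)) + (1541 - 732) = (841 + 1/(1590 - 955)) + (1541 - 732) = (841 + 1/635) + 809 = 534036/635 + 809 = 1047751/635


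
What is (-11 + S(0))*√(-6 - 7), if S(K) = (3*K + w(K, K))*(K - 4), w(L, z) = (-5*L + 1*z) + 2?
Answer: -19*I*√13 ≈ -68.505*I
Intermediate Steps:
w(L, z) = 2 + z - 5*L (w(L, z) = (-5*L + z) + 2 = (z - 5*L) + 2 = 2 + z - 5*L)
S(K) = (-4 + K)*(2 - K) (S(K) = (3*K + (2 + K - 5*K))*(K - 4) = (3*K + (2 - 4*K))*(-4 + K) = (2 - K)*(-4 + K) = (-4 + K)*(2 - K))
(-11 + S(0))*√(-6 - 7) = (-11 + (-8 - 1*0² + 6*0))*√(-6 - 7) = (-11 + (-8 - 1*0 + 0))*√(-13) = (-11 + (-8 + 0 + 0))*(I*√13) = (-11 - 8)*(I*√13) = -19*I*√13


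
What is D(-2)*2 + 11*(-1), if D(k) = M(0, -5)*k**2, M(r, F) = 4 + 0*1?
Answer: 21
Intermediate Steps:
M(r, F) = 4 (M(r, F) = 4 + 0 = 4)
D(k) = 4*k**2
D(-2)*2 + 11*(-1) = (4*(-2)**2)*2 + 11*(-1) = (4*4)*2 - 11 = 16*2 - 11 = 32 - 11 = 21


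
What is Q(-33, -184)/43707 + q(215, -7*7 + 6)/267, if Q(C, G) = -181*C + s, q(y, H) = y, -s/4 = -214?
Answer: 3740116/3889923 ≈ 0.96149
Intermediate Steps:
s = 856 (s = -4*(-214) = 856)
Q(C, G) = 856 - 181*C (Q(C, G) = -181*C + 856 = 856 - 181*C)
Q(-33, -184)/43707 + q(215, -7*7 + 6)/267 = (856 - 181*(-33))/43707 + 215/267 = (856 + 5973)*(1/43707) + 215*(1/267) = 6829*(1/43707) + 215/267 = 6829/43707 + 215/267 = 3740116/3889923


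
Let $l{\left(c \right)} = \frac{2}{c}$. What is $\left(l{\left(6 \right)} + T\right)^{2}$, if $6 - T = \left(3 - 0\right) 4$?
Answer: $\frac{289}{9} \approx 32.111$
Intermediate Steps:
$T = -6$ ($T = 6 - \left(3 - 0\right) 4 = 6 - \left(3 + 0\right) 4 = 6 - 3 \cdot 4 = 6 - 12 = -6$)
$\left(l{\left(6 \right)} + T\right)^{2} = \left(\frac{2}{6} - 6\right)^{2} = \left(2 \cdot \frac{1}{6} - 6\right)^{2} = \left(\frac{1}{3} - 6\right)^{2} = \left(- \frac{17}{3}\right)^{2} = \frac{289}{9}$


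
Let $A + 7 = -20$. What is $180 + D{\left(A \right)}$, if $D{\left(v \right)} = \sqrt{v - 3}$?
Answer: $180 + i \sqrt{30} \approx 180.0 + 5.4772 i$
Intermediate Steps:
$A = -27$ ($A = -7 - 20 = -27$)
$D{\left(v \right)} = \sqrt{-3 + v}$
$180 + D{\left(A \right)} = 180 + \sqrt{-3 - 27} = 180 + \sqrt{-30} = 180 + i \sqrt{30}$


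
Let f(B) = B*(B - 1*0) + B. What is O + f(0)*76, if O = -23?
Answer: -23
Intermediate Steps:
f(B) = B + B² (f(B) = B*(B + 0) + B = B*B + B = B² + B = B + B²)
O + f(0)*76 = -23 + (0*(1 + 0))*76 = -23 + (0*1)*76 = -23 + 0*76 = -23 + 0 = -23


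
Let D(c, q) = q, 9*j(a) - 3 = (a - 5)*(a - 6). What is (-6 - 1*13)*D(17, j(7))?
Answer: -95/9 ≈ -10.556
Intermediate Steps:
j(a) = ⅓ + (-6 + a)*(-5 + a)/9 (j(a) = ⅓ + ((a - 5)*(a - 6))/9 = ⅓ + ((-5 + a)*(-6 + a))/9 = ⅓ + ((-6 + a)*(-5 + a))/9 = ⅓ + (-6 + a)*(-5 + a)/9)
(-6 - 1*13)*D(17, j(7)) = (-6 - 1*13)*(11/3 - 11/9*7 + (⅑)*7²) = (-6 - 13)*(11/3 - 77/9 + (⅑)*49) = -19*(11/3 - 77/9 + 49/9) = -19*5/9 = -95/9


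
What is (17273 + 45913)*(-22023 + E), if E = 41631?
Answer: 1238951088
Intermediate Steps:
(17273 + 45913)*(-22023 + E) = (17273 + 45913)*(-22023 + 41631) = 63186*19608 = 1238951088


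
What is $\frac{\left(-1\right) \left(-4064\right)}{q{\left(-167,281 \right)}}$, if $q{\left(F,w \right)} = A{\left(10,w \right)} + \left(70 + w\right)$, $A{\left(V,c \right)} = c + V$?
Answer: $\frac{2032}{321} \approx 6.3302$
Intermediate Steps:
$A{\left(V,c \right)} = V + c$
$q{\left(F,w \right)} = 80 + 2 w$ ($q{\left(F,w \right)} = \left(10 + w\right) + \left(70 + w\right) = 80 + 2 w$)
$\frac{\left(-1\right) \left(-4064\right)}{q{\left(-167,281 \right)}} = \frac{\left(-1\right) \left(-4064\right)}{80 + 2 \cdot 281} = \frac{4064}{80 + 562} = \frac{4064}{642} = 4064 \cdot \frac{1}{642} = \frac{2032}{321}$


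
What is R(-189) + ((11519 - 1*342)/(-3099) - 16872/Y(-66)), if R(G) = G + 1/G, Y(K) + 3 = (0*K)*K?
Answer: 1060407911/195237 ≈ 5431.4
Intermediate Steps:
Y(K) = -3 (Y(K) = -3 + (0*K)*K = -3 + 0*K = -3 + 0 = -3)
R(-189) + ((11519 - 1*342)/(-3099) - 16872/Y(-66)) = (-189 + 1/(-189)) + ((11519 - 1*342)/(-3099) - 16872/(-3)) = (-189 - 1/189) + ((11519 - 342)*(-1/3099) - 16872*(-1/3)) = -35722/189 + (11177*(-1/3099) + 5624) = -35722/189 + (-11177/3099 + 5624) = -35722/189 + 17417599/3099 = 1060407911/195237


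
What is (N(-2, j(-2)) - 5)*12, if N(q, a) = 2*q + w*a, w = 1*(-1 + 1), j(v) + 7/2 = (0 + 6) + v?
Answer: -108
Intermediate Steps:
j(v) = 5/2 + v (j(v) = -7/2 + ((0 + 6) + v) = -7/2 + (6 + v) = 5/2 + v)
w = 0 (w = 1*0 = 0)
N(q, a) = 2*q (N(q, a) = 2*q + 0*a = 2*q + 0 = 2*q)
(N(-2, j(-2)) - 5)*12 = (2*(-2) - 5)*12 = (-4 - 5)*12 = -9*12 = -108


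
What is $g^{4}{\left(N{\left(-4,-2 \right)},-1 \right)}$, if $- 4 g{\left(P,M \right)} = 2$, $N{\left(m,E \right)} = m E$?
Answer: $\frac{1}{16} \approx 0.0625$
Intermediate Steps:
$N{\left(m,E \right)} = E m$
$g{\left(P,M \right)} = - \frac{1}{2}$ ($g{\left(P,M \right)} = \left(- \frac{1}{4}\right) 2 = - \frac{1}{2}$)
$g^{4}{\left(N{\left(-4,-2 \right)},-1 \right)} = \left(- \frac{1}{2}\right)^{4} = \frac{1}{16}$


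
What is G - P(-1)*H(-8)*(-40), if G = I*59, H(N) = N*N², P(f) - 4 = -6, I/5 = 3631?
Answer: 1112105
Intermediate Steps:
I = 18155 (I = 5*3631 = 18155)
P(f) = -2 (P(f) = 4 - 6 = -2)
H(N) = N³
G = 1071145 (G = 18155*59 = 1071145)
G - P(-1)*H(-8)*(-40) = 1071145 - (-2*(-8)³)*(-40) = 1071145 - (-2*(-512))*(-40) = 1071145 - 1024*(-40) = 1071145 - 1*(-40960) = 1071145 + 40960 = 1112105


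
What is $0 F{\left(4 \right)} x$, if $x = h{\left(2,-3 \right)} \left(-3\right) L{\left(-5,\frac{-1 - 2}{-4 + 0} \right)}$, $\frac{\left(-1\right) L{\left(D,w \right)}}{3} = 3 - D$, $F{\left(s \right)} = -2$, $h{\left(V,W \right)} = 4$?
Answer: $0$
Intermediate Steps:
$L{\left(D,w \right)} = -9 + 3 D$ ($L{\left(D,w \right)} = - 3 \left(3 - D\right) = -9 + 3 D$)
$x = 288$ ($x = 4 \left(-3\right) \left(-9 + 3 \left(-5\right)\right) = - 12 \left(-9 - 15\right) = \left(-12\right) \left(-24\right) = 288$)
$0 F{\left(4 \right)} x = 0 \left(-2\right) 288 = 0 \cdot 288 = 0$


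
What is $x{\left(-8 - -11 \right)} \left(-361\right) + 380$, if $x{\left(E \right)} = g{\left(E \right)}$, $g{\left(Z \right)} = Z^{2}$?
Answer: $-2869$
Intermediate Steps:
$x{\left(E \right)} = E^{2}$
$x{\left(-8 - -11 \right)} \left(-361\right) + 380 = \left(-8 - -11\right)^{2} \left(-361\right) + 380 = \left(-8 + 11\right)^{2} \left(-361\right) + 380 = 3^{2} \left(-361\right) + 380 = 9 \left(-361\right) + 380 = -3249 + 380 = -2869$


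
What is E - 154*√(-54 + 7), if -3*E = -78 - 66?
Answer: 48 - 154*I*√47 ≈ 48.0 - 1055.8*I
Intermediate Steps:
E = 48 (E = -(-78 - 66)/3 = -⅓*(-144) = 48)
E - 154*√(-54 + 7) = 48 - 154*√(-54 + 7) = 48 - 154*I*√47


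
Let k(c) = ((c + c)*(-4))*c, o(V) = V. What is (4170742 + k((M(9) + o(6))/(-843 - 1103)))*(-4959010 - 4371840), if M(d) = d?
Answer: -36843443493068537800/946729 ≈ -3.8917e+13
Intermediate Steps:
k(c) = -8*c**2 (k(c) = ((2*c)*(-4))*c = (-8*c)*c = -8*c**2)
(4170742 + k((M(9) + o(6))/(-843 - 1103)))*(-4959010 - 4371840) = (4170742 - 8*(9 + 6)**2/(-843 - 1103)**2)*(-4959010 - 4371840) = (4170742 - 8*(15/(-1946))**2)*(-9330850) = (4170742 - 8*(15*(-1/1946))**2)*(-9330850) = (4170742 - 8*(-15/1946)**2)*(-9330850) = (4170742 - 8*225/3786916)*(-9330850) = (4170742 - 450/946729)*(-9330850) = (3948562402468/946729)*(-9330850) = -36843443493068537800/946729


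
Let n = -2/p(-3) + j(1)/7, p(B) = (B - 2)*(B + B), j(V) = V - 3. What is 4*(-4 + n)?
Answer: -1828/105 ≈ -17.410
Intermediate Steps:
j(V) = -3 + V
p(B) = 2*B*(-2 + B) (p(B) = (-2 + B)*(2*B) = 2*B*(-2 + B))
n = -37/105 (n = -2*(-1/(6*(-2 - 3))) + (-3 + 1)/7 = -2/(2*(-3)*(-5)) - 2*⅐ = -2/30 - 2/7 = -2*1/30 - 2/7 = -1/15 - 2/7 = -37/105 ≈ -0.35238)
4*(-4 + n) = 4*(-4 - 37/105) = 4*(-457/105) = -1828/105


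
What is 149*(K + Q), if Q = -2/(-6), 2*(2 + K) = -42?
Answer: -10132/3 ≈ -3377.3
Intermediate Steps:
K = -23 (K = -2 + (1/2)*(-42) = -2 - 21 = -23)
Q = 1/3 (Q = -2*(-1/6) = 1/3 ≈ 0.33333)
149*(K + Q) = 149*(-23 + 1/3) = 149*(-68/3) = -10132/3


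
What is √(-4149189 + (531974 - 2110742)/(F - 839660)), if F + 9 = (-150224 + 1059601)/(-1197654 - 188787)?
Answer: 3*I*√3187749188234904079818346709/83153745529 ≈ 2037.0*I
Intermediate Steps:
F = -1912478/198063 (F = -9 + (-150224 + 1059601)/(-1197654 - 188787) = -9 + 909377/(-1386441) = -9 + 909377*(-1/1386441) = -9 - 129911/198063 = -1912478/198063 ≈ -9.6559)
√(-4149189 + (531974 - 2110742)/(F - 839660)) = √(-4149189 + (531974 - 2110742)/(-1912478/198063 - 839660)) = √(-4149189 - 1578768/(-166307491058/198063)) = √(-4149189 - 1578768*(-198063/166307491058)) = √(-4149189 + 156347763192/83153745529) = √(-345020449909962789/83153745529) = 3*I*√3187749188234904079818346709/83153745529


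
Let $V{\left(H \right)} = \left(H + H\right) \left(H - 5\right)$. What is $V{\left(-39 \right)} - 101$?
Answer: $3331$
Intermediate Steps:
$V{\left(H \right)} = 2 H \left(-5 + H\right)$
$V{\left(-39 \right)} - 101 = 2 \left(-39\right) \left(-5 - 39\right) - 101 = 2 \left(-39\right) \left(-44\right) - 101 = 3432 - 101 = 3331$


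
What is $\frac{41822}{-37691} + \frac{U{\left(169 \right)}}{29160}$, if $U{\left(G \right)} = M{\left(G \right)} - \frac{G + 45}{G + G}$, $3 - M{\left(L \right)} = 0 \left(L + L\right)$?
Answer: $- \frac{5152135312}{4643568891} \approx -1.1095$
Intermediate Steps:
$M{\left(L \right)} = 3$ ($M{\left(L \right)} = 3 - 0 \left(L + L\right) = 3 - 0 \cdot 2 L = 3 - 0 = 3 + 0 = 3$)
$U{\left(G \right)} = 3 - \frac{45 + G}{2 G}$ ($U{\left(G \right)} = 3 - \frac{G + 45}{G + G} = 3 - \frac{45 + G}{2 G}$)
$\frac{41822}{-37691} + \frac{U{\left(169 \right)}}{29160} = \frac{41822}{-37691} + \frac{\frac{5}{2} \cdot \frac{1}{169} \left(-9 + 169\right)}{29160} = 41822 \left(- \frac{1}{37691}\right) + \frac{5}{2} \cdot \frac{1}{169} \cdot 160 \cdot \frac{1}{29160} = - \frac{41822}{37691} + \frac{400}{169} \cdot \frac{1}{29160} = - \frac{41822}{37691} + \frac{10}{123201} = - \frac{5152135312}{4643568891}$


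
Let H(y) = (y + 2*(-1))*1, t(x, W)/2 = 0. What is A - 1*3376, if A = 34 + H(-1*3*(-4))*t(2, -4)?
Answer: -3342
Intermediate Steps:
t(x, W) = 0 (t(x, W) = 2*0 = 0)
H(y) = -2 + y (H(y) = (y - 2)*1 = (-2 + y)*1 = -2 + y)
A = 34 (A = 34 + (-2 - 1*3*(-4))*0 = 34 + (-2 - 3*(-4))*0 = 34 + (-2 + 12)*0 = 34 + 10*0 = 34 + 0 = 34)
A - 1*3376 = 34 - 1*3376 = 34 - 3376 = -3342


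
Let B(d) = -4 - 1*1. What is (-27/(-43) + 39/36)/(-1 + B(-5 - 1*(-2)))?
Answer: -883/3096 ≈ -0.28521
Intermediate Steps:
B(d) = -5 (B(d) = -4 - 1 = -5)
(-27/(-43) + 39/36)/(-1 + B(-5 - 1*(-2))) = (-27/(-43) + 39/36)/(-1 - 5) = (-27*(-1/43) + 39*(1/36))/(-6) = -(27/43 + 13/12)/6 = -⅙*883/516 = -883/3096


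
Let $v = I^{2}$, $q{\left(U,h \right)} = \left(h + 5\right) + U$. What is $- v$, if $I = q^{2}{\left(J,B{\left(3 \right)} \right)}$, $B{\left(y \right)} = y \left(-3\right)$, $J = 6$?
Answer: $-16$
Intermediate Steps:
$B{\left(y \right)} = - 3 y$
$q{\left(U,h \right)} = 5 + U + h$ ($q{\left(U,h \right)} = \left(5 + h\right) + U = 5 + U + h$)
$I = 4$ ($I = \left(5 + 6 - 9\right)^{2} = 2^{2} = 4$)
$v = 16$ ($v = 4^{2} = 16$)
$- v = \left(-1\right) 16 = -16$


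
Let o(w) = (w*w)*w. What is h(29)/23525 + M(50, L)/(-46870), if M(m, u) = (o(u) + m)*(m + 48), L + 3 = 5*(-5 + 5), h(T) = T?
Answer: -5166612/110261675 ≈ -0.046858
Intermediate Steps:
o(w) = w³ (o(w) = w²*w = w³)
L = -3 (L = -3 + 5*(-5 + 5) = -3 + 5*0 = -3 + 0 = -3)
M(m, u) = (48 + m)*(m + u³) (M(m, u) = (u³ + m)*(m + 48) = (m + u³)*(48 + m) = (48 + m)*(m + u³))
h(29)/23525 + M(50, L)/(-46870) = 29/23525 + (50² + 48*50 + 48*(-3)³ + 50*(-3)³)/(-46870) = 29*(1/23525) + (2500 + 2400 + 48*(-27) + 50*(-27))*(-1/46870) = 29/23525 + (2500 + 2400 - 1296 - 1350)*(-1/46870) = 29/23525 + 2254*(-1/46870) = 29/23525 - 1127/23435 = -5166612/110261675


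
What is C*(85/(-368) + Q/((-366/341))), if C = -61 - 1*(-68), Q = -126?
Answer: 18410441/22448 ≈ 820.14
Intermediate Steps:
C = 7 (C = -61 + 68 = 7)
C*(85/(-368) + Q/((-366/341))) = 7*(85/(-368) - 126/((-366/341))) = 7*(85*(-1/368) - 126/((-366*1/341))) = 7*(-85/368 - 126/(-366/341)) = 7*(-85/368 - 126*(-341/366)) = 7*(-85/368 + 7161/61) = 7*(2630063/22448) = 18410441/22448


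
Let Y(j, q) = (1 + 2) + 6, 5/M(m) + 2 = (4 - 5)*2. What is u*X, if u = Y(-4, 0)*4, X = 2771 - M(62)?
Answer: 99801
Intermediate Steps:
M(m) = -5/4 (M(m) = 5/(-2 + (4 - 5)*2) = 5/(-2 - 1*2) = 5/(-2 - 2) = 5/(-4) = 5*(-1/4) = -5/4)
Y(j, q) = 9 (Y(j, q) = 3 + 6 = 9)
X = 11089/4 (X = 2771 - 1*(-5/4) = 2771 + 5/4 = 11089/4 ≈ 2772.3)
u = 36 (u = 9*4 = 36)
u*X = 36*(11089/4) = 99801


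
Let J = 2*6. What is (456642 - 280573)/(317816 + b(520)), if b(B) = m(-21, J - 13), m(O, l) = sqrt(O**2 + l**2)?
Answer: 27978772652/50503504707 - 176069*sqrt(442)/101007009414 ≈ 0.55396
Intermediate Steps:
J = 12
b(B) = sqrt(442) (b(B) = sqrt((-21)**2 + (12 - 13)**2) = sqrt(441 + (-1)**2) = sqrt(441 + 1) = sqrt(442))
(456642 - 280573)/(317816 + b(520)) = (456642 - 280573)/(317816 + sqrt(442)) = 176069/(317816 + sqrt(442))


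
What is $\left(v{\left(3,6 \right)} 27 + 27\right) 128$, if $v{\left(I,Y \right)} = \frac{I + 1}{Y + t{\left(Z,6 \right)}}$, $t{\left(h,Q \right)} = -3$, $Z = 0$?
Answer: $8064$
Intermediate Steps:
$v{\left(I,Y \right)} = \frac{1 + I}{-3 + Y}$ ($v{\left(I,Y \right)} = \frac{I + 1}{Y - 3} = \frac{1 + I}{-3 + Y}$)
$\left(v{\left(3,6 \right)} 27 + 27\right) 128 = \left(\frac{1 + 3}{-3 + 6} \cdot 27 + 27\right) 128 = \left(\frac{1}{3} \cdot 4 \cdot 27 + 27\right) 128 = \left(\frac{4}{3} \cdot 27 + 27\right) 128 = \left(36 + 27\right) 128 = 63 \cdot 128 = 8064$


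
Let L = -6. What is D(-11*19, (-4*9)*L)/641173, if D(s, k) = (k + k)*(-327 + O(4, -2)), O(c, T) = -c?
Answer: -142992/641173 ≈ -0.22302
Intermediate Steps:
D(s, k) = -662*k (D(s, k) = (k + k)*(-327 - 1*4) = (2*k)*(-327 - 4) = (2*k)*(-331) = -662*k)
D(-11*19, (-4*9)*L)/641173 = -662*(-4*9)*(-6)/641173 = -(-23832)*(-6)*(1/641173) = -662*216*(1/641173) = -142992*1/641173 = -142992/641173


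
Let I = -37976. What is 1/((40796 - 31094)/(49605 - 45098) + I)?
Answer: -4507/171148130 ≈ -2.6334e-5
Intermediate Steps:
1/((40796 - 31094)/(49605 - 45098) + I) = 1/((40796 - 31094)/(49605 - 45098) - 37976) = 1/(9702/4507 - 37976) = 1/(-171148130/4507) = -4507/171148130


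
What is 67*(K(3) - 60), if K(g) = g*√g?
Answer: -4020 + 201*√3 ≈ -3671.9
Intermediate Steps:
K(g) = g^(3/2)
67*(K(3) - 60) = 67*(3^(3/2) - 60) = 67*(3*√3 - 60) = 67*(-60 + 3*√3) = -4020 + 201*√3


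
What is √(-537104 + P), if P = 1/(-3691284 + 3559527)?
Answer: I*√9324075515777853/131757 ≈ 732.87*I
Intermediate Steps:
P = -1/131757 (P = 1/(-131757) = -1/131757 ≈ -7.5897e-6)
√(-537104 + P) = √(-537104 - 1/131757) = √(-70767211729/131757) = I*√9324075515777853/131757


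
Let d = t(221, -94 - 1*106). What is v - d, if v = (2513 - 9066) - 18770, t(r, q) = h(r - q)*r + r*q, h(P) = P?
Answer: -74164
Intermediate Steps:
t(r, q) = q*r + r*(r - q) (t(r, q) = (r - q)*r + r*q = r*(r - q) + q*r = q*r + r*(r - q))
d = 48841 (d = 221² = 48841)
v = -25323 (v = -6553 - 18770 = -25323)
v - d = -25323 - 1*48841 = -25323 - 48841 = -74164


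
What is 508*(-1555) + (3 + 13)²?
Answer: -789684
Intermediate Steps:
508*(-1555) + (3 + 13)² = -789940 + 16² = -789940 + 256 = -789684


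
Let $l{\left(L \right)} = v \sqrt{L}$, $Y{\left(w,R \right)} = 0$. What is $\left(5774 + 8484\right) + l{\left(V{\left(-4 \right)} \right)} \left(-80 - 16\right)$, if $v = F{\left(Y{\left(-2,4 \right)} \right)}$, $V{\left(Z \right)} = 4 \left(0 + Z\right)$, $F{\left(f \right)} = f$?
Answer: $14258$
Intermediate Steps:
$V{\left(Z \right)} = 4 Z$
$v = 0$
$l{\left(L \right)} = 0$ ($l{\left(L \right)} = 0 \sqrt{L} = 0$)
$\left(5774 + 8484\right) + l{\left(V{\left(-4 \right)} \right)} \left(-80 - 16\right) = \left(5774 + 8484\right) + 0 \left(-80 - 16\right) = 14258 + 0 \left(-96\right) = 14258 + 0 = 14258$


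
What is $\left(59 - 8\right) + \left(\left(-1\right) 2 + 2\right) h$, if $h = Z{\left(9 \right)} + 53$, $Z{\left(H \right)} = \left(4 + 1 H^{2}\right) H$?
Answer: $51$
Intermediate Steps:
$Z{\left(H \right)} = H \left(4 + H^{2}\right)$ ($Z{\left(H \right)} = \left(4 + H^{2}\right) H = H \left(4 + H^{2}\right)$)
$h = 818$ ($h = 9 \left(4 + 9^{2}\right) + 53 = 9 \left(4 + 81\right) + 53 = 9 \cdot 85 + 53 = 765 + 53 = 818$)
$\left(59 - 8\right) + \left(\left(-1\right) 2 + 2\right) h = \left(59 - 8\right) + \left(\left(-1\right) 2 + 2\right) 818 = 51 + \left(-2 + 2\right) 818 = 51 + 0 \cdot 818 = 51 + 0 = 51$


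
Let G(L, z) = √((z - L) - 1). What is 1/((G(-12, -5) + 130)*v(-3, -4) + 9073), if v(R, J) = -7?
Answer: 2721/22211425 + 7*√6/66634275 ≈ 0.00012276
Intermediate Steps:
G(L, z) = √(-1 + z - L)
1/((G(-12, -5) + 130)*v(-3, -4) + 9073) = 1/((√(-1 - 5 - 1*(-12)) + 130)*(-7) + 9073) = 1/((√(-1 - 5 + 12) + 130)*(-7) + 9073) = 1/((√6 + 130)*(-7) + 9073) = 1/((130 + √6)*(-7) + 9073) = 1/((-910 - 7*√6) + 9073) = 1/(8163 - 7*√6)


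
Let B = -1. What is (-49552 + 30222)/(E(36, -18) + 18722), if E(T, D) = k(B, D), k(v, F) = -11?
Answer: -19330/18711 ≈ -1.0331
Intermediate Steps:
E(T, D) = -11
(-49552 + 30222)/(E(36, -18) + 18722) = (-49552 + 30222)/(-11 + 18722) = -19330/18711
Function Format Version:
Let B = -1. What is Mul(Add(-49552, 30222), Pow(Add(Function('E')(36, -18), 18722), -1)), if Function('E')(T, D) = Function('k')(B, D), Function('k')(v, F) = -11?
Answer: Rational(-19330, 18711) ≈ -1.0331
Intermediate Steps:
Function('E')(T, D) = -11
Mul(Add(-49552, 30222), Pow(Add(Function('E')(36, -18), 18722), -1)) = Mul(Add(-49552, 30222), Pow(Add(-11, 18722), -1)) = Mul(-19330, Pow(18711, -1)) = Mul(-19330, Rational(1, 18711)) = Rational(-19330, 18711)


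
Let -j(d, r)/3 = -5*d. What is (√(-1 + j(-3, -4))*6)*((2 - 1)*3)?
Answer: 18*I*√46 ≈ 122.08*I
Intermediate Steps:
j(d, r) = 15*d (j(d, r) = -(-15)*d = 15*d)
(√(-1 + j(-3, -4))*6)*((2 - 1)*3) = (√(-1 + 15*(-3))*6)*((2 - 1)*3) = (√(-1 - 45)*6)*(1*3) = (√(-46)*6)*3 = ((I*√46)*6)*3 = (6*I*√46)*3 = 18*I*√46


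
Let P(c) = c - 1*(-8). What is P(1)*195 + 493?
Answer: 2248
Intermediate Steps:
P(c) = 8 + c (P(c) = c + 8 = 8 + c)
P(1)*195 + 493 = (8 + 1)*195 + 493 = 9*195 + 493 = 1755 + 493 = 2248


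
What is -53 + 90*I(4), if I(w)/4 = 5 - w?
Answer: 307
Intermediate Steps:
I(w) = 20 - 4*w (I(w) = 4*(5 - w) = 20 - 4*w)
-53 + 90*I(4) = -53 + 90*(20 - 4*4) = -53 + 90*(20 - 16) = -53 + 90*4 = -53 + 360 = 307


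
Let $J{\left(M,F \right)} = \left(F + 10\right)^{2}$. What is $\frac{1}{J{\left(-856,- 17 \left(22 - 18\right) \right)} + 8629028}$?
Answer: $\frac{1}{8632392} \approx 1.1584 \cdot 10^{-7}$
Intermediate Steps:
$J{\left(M,F \right)} = \left(10 + F\right)^{2}$
$\frac{1}{J{\left(-856,- 17 \left(22 - 18\right) \right)} + 8629028} = \frac{1}{\left(10 - 17 \left(22 - 18\right)\right)^{2} + 8629028} = \frac{1}{\left(10 - 68\right)^{2} + 8629028} = \frac{1}{\left(-58\right)^{2} + 8629028} = \frac{1}{3364 + 8629028} = \frac{1}{8632392}$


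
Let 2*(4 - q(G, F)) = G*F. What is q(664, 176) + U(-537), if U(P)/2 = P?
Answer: -59502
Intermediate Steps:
q(G, F) = 4 - F*G/2 (q(G, F) = 4 - G*F/2 = 4 - F*G/2)
U(P) = 2*P
q(664, 176) + U(-537) = (4 - 1/2*176*664) + 2*(-537) = (4 - 58432) - 1074 = -58428 - 1074 = -59502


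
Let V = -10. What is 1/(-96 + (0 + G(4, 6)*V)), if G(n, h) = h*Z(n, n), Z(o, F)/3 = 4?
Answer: -1/816 ≈ -0.0012255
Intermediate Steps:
Z(o, F) = 12 (Z(o, F) = 3*4 = 12)
G(n, h) = 12*h (G(n, h) = h*12 = 12*h)
1/(-96 + (0 + G(4, 6)*V)) = 1/(-96 + (0 + (12*6)*(-10))) = 1/(-96 + (0 + 72*(-10))) = 1/(-96 + (0 - 720)) = 1/(-96 - 720) = 1/(-816) = -1/816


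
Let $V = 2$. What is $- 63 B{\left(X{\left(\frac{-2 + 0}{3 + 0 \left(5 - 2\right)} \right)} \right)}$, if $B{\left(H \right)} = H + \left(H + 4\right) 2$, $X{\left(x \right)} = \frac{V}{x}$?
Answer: $63$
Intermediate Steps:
$X{\left(x \right)} = \frac{2}{x}$
$B{\left(H \right)} = 8 + 3 H$ ($B{\left(H \right)} = H + \left(4 + H\right) 2 = H + \left(8 + 2 H\right) = 8 + 3 H$)
$- 63 B{\left(X{\left(\frac{-2 + 0}{3 + 0 \left(5 - 2\right)} \right)} \right)} = - 63 \left(8 + 3 \frac{2}{\left(-2 + 0\right) \frac{1}{3 + 0 \left(5 - 2\right)}}\right) = - 63 \left(8 + 3 \frac{2}{\left(-2\right) \frac{1}{3 + 0 \cdot 3}}\right) = - 63 \left(8 + 3 \frac{2}{\left(-2\right) \frac{1}{3 + 0}}\right) = - 63 \left(8 + 3 \frac{2}{\left(-2\right) \frac{1}{3}}\right) = - 63 \left(8 + 3 \frac{2}{- \frac{2}{3}}\right) = - 63 \left(8 + 3 \cdot 2 \left(- \frac{3}{2}\right)\right) = - 63 \left(8 + 3 \left(-3\right)\right) = - 63 \left(8 - 9\right) = \left(-63\right) \left(-1\right) = 63$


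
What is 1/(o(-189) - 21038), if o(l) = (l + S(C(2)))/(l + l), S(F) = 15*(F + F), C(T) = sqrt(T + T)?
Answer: -126/2650745 ≈ -4.7534e-5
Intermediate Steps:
C(T) = sqrt(2)*sqrt(T) (C(T) = sqrt(2*T) = sqrt(2)*sqrt(T))
S(F) = 30*F (S(F) = 15*(2*F) = 30*F)
o(l) = (60 + l)/(2*l) (o(l) = (l + 30*(sqrt(2)*sqrt(2)))/(l + l) = (l + 30*2)/((2*l)) = (l + 60)*(1/(2*l)) = (60 + l)*(1/(2*l)) = (60 + l)/(2*l))
1/(o(-189) - 21038) = 1/((1/2)*(60 - 189)/(-189) - 21038) = 1/((1/2)*(-1/189)*(-129) - 21038) = 1/(43/126 - 21038) = 1/(-2650745/126) = -126/2650745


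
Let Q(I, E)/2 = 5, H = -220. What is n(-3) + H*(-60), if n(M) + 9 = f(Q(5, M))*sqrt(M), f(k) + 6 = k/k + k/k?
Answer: 13191 - 4*I*sqrt(3) ≈ 13191.0 - 6.9282*I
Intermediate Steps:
Q(I, E) = 10 (Q(I, E) = 2*5 = 10)
f(k) = -4 (f(k) = -6 + (k/k + k/k) = -6 + (1 + 1) = -6 + 2 = -4)
n(M) = -9 - 4*sqrt(M)
n(-3) + H*(-60) = (-9 - 4*I*sqrt(3)) - 220*(-60) = (-9 - 4*I*sqrt(3)) + 13200 = 13191 - 4*I*sqrt(3)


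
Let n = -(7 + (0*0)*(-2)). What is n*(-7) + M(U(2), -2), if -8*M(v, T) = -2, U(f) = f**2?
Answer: 197/4 ≈ 49.250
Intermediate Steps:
n = -7 (n = -(7 + 0*(-2)) = -(7 + 0) = -1*7 = -7)
M(v, T) = 1/4 (M(v, T) = -1/8*(-2) = 1/4)
n*(-7) + M(U(2), -2) = -7*(-7) + 1/4 = 49 + 1/4 = 197/4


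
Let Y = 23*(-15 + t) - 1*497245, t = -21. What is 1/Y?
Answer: -1/498073 ≈ -2.0077e-6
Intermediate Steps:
Y = -498073 (Y = 23*(-15 - 21) - 1*497245 = 23*(-36) - 497245 = -828 - 497245 = -498073)
1/Y = 1/(-498073) = -1/498073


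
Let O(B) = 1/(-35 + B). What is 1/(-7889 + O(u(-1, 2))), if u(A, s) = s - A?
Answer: -32/252449 ≈ -0.00012676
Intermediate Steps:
1/(-7889 + O(u(-1, 2))) = 1/(-7889 + 1/(-35 + (2 - 1*(-1)))) = 1/(-7889 + 1/(-35 + (2 + 1))) = 1/(-7889 + 1/(-35 + 3)) = 1/(-7889 + 1/(-32)) = 1/(-7889 - 1/32) = 1/(-252449/32) = -32/252449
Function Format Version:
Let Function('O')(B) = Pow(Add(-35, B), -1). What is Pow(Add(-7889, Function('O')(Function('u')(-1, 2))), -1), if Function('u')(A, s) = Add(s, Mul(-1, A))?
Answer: Rational(-32, 252449) ≈ -0.00012676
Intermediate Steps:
Pow(Add(-7889, Function('O')(Function('u')(-1, 2))), -1) = Pow(Add(-7889, Pow(Add(-35, Add(2, Mul(-1, -1))), -1)), -1) = Pow(Add(-7889, Pow(Add(-35, Add(2, 1)), -1)), -1) = Pow(Add(-7889, Pow(Add(-35, 3), -1)), -1) = Pow(Add(-7889, Pow(-32, -1)), -1) = Pow(Add(-7889, Rational(-1, 32)), -1) = Pow(Rational(-252449, 32), -1) = Rational(-32, 252449)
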